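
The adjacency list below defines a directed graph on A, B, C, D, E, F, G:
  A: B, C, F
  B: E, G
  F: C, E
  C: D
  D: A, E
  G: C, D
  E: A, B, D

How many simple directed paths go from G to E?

6

G→C→D→A→B→E
G→C→D→A→F→E
G→C→D→E
G→D→A→B→E
G→D→A→F→E
G→D→E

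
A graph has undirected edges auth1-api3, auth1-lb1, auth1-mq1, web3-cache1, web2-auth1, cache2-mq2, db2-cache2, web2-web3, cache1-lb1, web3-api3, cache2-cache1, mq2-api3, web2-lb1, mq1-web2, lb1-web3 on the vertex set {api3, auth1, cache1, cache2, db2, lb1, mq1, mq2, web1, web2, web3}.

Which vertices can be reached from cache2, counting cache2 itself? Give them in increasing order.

api3, auth1, cache1, cache2, db2, lb1, mq1, mq2, web2, web3

Start at cache2.
Its neighbours: cache1, db2, mq2.
Then their neighbours: api3, lb1, web3.
Then next layer: auth1, web2.
Then next layer: mq1.
Nothing further is reachable.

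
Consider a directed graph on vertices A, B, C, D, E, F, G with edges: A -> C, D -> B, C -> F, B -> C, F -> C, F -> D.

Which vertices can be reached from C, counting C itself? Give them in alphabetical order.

Start at C.
Its neighbours: F.
Then their neighbours: D.
Then next layer: B.
Nothing further is reachable.

B, C, D, F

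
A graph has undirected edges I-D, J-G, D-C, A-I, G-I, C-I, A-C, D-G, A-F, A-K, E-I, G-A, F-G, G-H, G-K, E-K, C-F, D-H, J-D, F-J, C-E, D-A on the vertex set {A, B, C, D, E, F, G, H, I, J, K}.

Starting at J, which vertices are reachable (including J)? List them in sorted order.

A, C, D, E, F, G, H, I, J, K

Start at J.
Its neighbours: D, F, G.
Then their neighbours: A, C, H, I, K.
Then next layer: E.
Nothing further is reachable.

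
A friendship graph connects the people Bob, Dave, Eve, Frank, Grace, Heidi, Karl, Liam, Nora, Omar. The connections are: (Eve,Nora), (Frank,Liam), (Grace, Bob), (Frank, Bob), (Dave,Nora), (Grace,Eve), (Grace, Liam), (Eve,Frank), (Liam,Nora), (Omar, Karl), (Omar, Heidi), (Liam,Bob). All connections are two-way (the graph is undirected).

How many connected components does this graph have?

From Bob: component {Bob, Dave, Eve, Frank, Grace, Liam, Nora}.
From Heidi: component {Heidi, Karl, Omar}.
That's 2 components.

2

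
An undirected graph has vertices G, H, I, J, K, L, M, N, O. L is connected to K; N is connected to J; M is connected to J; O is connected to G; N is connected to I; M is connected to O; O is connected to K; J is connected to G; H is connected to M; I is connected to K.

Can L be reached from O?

Yes

Explore from O.
Distance 1: reach G, K, M.
Distance 2: reach H, I, J, L.
Found L.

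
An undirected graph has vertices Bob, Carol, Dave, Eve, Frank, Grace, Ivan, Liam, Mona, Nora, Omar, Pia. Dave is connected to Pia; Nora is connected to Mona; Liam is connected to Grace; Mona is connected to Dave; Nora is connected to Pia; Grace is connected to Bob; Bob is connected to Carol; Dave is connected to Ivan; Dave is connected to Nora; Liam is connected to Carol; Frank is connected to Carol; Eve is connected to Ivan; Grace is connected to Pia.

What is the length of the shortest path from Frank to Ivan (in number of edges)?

6

Distance 0: Frank.
Distance 1: Carol.
Distance 2: Bob, Liam.
Distance 3: Grace.
Distance 4: Pia.
Distance 5: Dave, Nora.
Distance 6: Ivan, Mona — contains Ivan.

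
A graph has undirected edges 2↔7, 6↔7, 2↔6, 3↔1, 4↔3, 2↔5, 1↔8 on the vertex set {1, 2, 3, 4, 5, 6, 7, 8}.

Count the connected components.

From 1: component {1, 3, 4, 8}.
From 2: component {2, 5, 6, 7}.
That's 2 components.

2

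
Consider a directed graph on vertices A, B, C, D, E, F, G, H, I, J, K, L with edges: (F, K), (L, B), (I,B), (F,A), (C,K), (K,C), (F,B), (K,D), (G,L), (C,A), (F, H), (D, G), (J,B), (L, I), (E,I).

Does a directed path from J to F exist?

No

Explore from J.
Distance 1: reach B.
The search from J is exhausted; no directed path reaches F.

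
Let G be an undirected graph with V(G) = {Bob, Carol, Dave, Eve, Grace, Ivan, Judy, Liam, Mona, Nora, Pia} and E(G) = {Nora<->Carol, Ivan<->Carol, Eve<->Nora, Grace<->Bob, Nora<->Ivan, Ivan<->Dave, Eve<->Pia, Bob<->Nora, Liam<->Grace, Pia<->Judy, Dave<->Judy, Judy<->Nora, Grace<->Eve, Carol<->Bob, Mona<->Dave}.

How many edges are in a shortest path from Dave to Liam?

Distance 0: Dave.
Distance 1: Ivan, Judy, Mona.
Distance 2: Carol, Nora, Pia.
Distance 3: Bob, Eve.
Distance 4: Grace.
Distance 5: Liam — contains Liam.

5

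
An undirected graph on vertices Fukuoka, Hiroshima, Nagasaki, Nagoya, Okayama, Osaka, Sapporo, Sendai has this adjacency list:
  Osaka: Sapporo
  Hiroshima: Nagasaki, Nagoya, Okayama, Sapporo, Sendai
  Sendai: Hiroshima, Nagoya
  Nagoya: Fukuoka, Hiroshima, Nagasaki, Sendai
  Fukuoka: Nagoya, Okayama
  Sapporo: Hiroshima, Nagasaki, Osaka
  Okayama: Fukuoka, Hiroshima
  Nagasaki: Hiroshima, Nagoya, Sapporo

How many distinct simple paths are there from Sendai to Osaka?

Sendai–Hiroshima–Nagasaki–Sapporo–Osaka
Sendai–Hiroshima–Nagoya–Nagasaki–Sapporo–Osaka
Sendai–Hiroshima–Okayama–Fukuoka–Nagoya–Nagasaki–Sapporo–Osaka
Sendai–Hiroshima–Sapporo–Osaka
Sendai–Nagoya–Fukuoka–Okayama–Hiroshima–Nagasaki–Sapporo–Osaka
Sendai–Nagoya–Fukuoka–Okayama–Hiroshima–Sapporo–Osaka
Sendai–Nagoya–Hiroshima–Nagasaki–Sapporo–Osaka
Sendai–Nagoya–Hiroshima–Sapporo–Osaka
Sendai–Nagoya–Nagasaki–Hiroshima–Sapporo–Osaka
Sendai–Nagoya–Nagasaki–Sapporo–Osaka

10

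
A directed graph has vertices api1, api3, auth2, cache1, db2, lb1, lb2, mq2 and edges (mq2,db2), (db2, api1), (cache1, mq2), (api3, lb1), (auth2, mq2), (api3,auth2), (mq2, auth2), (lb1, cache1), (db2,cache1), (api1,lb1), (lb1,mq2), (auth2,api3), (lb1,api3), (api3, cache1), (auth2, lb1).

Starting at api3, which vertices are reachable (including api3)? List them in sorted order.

api1, api3, auth2, cache1, db2, lb1, mq2

Start at api3.
Its neighbours: auth2, cache1, lb1.
Then their neighbours: mq2.
Then next layer: db2.
Then next layer: api1.
Nothing further is reachable.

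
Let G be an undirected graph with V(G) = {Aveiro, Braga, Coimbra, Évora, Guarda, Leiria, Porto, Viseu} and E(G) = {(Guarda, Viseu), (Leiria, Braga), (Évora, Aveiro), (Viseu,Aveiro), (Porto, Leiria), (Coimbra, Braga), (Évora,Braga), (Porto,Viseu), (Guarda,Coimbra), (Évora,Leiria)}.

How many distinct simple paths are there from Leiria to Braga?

5

Leiria–Braga
Leiria–Évora–Aveiro–Viseu–Guarda–Coimbra–Braga
Leiria–Évora–Braga
Leiria–Porto–Viseu–Aveiro–Évora–Braga
Leiria–Porto–Viseu–Guarda–Coimbra–Braga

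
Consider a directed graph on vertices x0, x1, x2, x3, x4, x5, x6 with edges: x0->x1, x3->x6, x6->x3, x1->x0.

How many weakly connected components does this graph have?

From x0: component {x0, x1}.
From x2: component {x2}.
From x3: component {x3, x6}.
From x4: component {x4}.
From x5: component {x5}.
That's 5 components.

5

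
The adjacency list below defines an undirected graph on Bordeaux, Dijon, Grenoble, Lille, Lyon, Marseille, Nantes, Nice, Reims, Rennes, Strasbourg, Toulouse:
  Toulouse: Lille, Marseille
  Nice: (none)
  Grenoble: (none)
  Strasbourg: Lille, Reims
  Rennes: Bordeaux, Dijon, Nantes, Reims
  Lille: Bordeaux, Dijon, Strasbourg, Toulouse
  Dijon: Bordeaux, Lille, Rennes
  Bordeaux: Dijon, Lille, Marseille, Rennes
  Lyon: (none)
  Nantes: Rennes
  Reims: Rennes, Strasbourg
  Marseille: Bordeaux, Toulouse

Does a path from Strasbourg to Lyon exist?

No

Explore from Strasbourg.
Distance 1: reach Lille, Reims.
Distance 2: reach Bordeaux, Dijon, Rennes, Toulouse.
Distance 3: reach Marseille, Nantes.
The search is exhausted without reaching Lyon; it lies in a different component.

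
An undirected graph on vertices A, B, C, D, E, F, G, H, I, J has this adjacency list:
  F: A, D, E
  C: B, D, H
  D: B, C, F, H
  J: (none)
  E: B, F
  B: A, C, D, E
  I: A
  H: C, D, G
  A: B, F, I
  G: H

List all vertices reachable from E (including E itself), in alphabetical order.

Start at E.
Its neighbours: B, F.
Then their neighbours: A, C, D.
Then next layer: H, I.
Then next layer: G.
Nothing further is reachable.

A, B, C, D, E, F, G, H, I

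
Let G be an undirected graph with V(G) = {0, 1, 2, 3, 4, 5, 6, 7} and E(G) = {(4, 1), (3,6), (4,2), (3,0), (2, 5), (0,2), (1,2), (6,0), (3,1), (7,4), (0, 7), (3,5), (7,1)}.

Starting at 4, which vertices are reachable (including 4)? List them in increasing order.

Start at 4.
Its neighbours: 1, 2, 7.
Then their neighbours: 0, 3, 5.
Then next layer: 6.
Every vertex is now reached.

0, 1, 2, 3, 4, 5, 6, 7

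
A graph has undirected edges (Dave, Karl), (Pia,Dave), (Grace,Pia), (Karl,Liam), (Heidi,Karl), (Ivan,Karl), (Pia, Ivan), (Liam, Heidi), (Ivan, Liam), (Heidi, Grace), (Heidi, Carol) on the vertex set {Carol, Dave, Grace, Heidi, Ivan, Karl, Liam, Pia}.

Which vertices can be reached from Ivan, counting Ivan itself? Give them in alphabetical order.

Carol, Dave, Grace, Heidi, Ivan, Karl, Liam, Pia

Start at Ivan.
Its neighbours: Karl, Liam, Pia.
Then their neighbours: Dave, Grace, Heidi.
Then next layer: Carol.
Every vertex is now reached.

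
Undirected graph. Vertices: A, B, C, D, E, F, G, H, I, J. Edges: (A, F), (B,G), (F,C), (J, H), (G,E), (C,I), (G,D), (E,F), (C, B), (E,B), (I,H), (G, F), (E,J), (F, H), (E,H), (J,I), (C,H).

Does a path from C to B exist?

Yes

Explore from C.
Distance 1: reach B, F, H, I.
Found B.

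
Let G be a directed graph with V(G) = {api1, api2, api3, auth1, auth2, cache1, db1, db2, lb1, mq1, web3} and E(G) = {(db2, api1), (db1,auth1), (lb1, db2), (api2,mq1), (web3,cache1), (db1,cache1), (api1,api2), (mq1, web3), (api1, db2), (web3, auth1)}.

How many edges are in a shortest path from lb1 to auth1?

6

Distance 0: lb1.
Distance 1: db2.
Distance 2: api1.
Distance 3: api2.
Distance 4: mq1.
Distance 5: web3.
Distance 6: auth1, cache1 — contains auth1.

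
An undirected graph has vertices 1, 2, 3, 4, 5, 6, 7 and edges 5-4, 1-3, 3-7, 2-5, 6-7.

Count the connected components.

From 1: component {1, 3, 6, 7}.
From 2: component {2, 4, 5}.
That's 2 components.

2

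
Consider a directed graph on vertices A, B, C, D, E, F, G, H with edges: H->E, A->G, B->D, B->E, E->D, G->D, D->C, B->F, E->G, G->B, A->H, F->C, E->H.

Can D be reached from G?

Explore from G.
Distance 1: reach B, D.
Found D.

Yes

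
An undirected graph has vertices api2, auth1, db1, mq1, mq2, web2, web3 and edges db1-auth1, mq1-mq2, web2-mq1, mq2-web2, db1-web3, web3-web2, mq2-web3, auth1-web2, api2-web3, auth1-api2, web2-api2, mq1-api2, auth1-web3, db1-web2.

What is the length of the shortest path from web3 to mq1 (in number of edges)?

Distance 0: web3.
Distance 1: api2, auth1, db1, mq2, web2.
Distance 2: mq1 — contains mq1.

2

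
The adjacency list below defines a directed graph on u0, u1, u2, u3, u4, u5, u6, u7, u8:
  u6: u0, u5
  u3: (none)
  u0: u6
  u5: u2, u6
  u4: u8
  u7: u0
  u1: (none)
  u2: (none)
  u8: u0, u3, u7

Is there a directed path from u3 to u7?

No

u3 has no outgoing edges, so nothing is reachable from it.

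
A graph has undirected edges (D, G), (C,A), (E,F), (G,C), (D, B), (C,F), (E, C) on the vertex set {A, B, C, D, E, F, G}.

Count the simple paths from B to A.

1

B–D–G–C–A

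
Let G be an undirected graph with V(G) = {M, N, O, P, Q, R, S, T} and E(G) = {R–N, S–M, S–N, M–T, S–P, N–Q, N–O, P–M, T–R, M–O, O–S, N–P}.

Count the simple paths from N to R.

N–O–M–T–R
N–O–S–M–T–R
N–O–S–P–M–T–R
N–P–M–T–R
N–P–S–M–T–R
N–P–S–O–M–T–R
N–R
N–S–M–T–R
N–S–O–M–T–R
N–S–P–M–T–R

10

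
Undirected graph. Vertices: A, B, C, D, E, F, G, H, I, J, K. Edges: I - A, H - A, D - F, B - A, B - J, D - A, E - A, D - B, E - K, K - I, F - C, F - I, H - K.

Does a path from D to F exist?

Yes

Explore from D.
Distance 1: reach A, B, F.
Found F.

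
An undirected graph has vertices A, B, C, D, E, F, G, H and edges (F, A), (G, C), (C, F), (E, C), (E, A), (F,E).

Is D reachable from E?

Explore from E.
Distance 1: reach A, C, F.
Distance 2: reach G.
The search is exhausted without reaching D; it lies in a different component.

No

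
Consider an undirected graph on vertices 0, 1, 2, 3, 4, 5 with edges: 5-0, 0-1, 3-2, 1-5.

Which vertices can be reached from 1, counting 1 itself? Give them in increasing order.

Start at 1.
Its neighbours: 0, 5.
Nothing further is reachable.

0, 1, 5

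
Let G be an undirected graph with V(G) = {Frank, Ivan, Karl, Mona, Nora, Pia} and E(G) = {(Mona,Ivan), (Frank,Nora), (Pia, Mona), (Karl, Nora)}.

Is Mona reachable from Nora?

No

Explore from Nora.
Distance 1: reach Frank, Karl.
The search is exhausted without reaching Mona; it lies in a different component.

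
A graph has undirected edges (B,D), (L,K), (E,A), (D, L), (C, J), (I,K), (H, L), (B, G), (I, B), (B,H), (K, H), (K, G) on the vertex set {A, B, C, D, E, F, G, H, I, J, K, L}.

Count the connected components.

From A: component {A, E}.
From B: component {B, D, G, H, I, K, L}.
From C: component {C, J}.
From F: component {F}.
That's 4 components.

4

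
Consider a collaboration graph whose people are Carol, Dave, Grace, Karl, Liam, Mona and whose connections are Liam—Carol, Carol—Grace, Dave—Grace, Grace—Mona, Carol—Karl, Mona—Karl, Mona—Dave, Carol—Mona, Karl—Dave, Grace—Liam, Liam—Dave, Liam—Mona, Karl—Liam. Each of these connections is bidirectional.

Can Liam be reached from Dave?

Explore from Dave.
Distance 1: reach Grace, Karl, Liam, Mona.
Found Liam.

Yes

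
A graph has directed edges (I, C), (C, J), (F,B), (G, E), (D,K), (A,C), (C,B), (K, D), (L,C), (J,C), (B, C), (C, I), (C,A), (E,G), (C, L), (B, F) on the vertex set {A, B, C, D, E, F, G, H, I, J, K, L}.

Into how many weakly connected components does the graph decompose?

From A: component {A, B, C, F, I, J, L}.
From D: component {D, K}.
From E: component {E, G}.
From H: component {H}.
That's 4 components.

4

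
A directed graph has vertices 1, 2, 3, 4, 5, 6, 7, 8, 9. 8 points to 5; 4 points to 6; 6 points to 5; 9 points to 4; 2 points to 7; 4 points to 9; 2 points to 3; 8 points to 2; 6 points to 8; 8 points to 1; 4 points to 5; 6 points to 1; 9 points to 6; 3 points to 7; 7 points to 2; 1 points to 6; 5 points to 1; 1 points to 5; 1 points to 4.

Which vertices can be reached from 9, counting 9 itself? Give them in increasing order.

Start at 9.
Its neighbours: 4, 6.
Then their neighbours: 1, 5, 8.
Then next layer: 2.
Then next layer: 3, 7.
Every vertex is now reached.

1, 2, 3, 4, 5, 6, 7, 8, 9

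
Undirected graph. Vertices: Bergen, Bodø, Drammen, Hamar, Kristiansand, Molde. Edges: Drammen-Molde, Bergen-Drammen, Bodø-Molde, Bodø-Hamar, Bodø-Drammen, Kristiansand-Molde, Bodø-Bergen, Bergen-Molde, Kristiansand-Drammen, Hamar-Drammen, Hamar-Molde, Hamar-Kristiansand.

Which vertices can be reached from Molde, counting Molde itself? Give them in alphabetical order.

Start at Molde.
Its neighbours: Bergen, Bodø, Drammen, Hamar, Kristiansand.
Every vertex is now reached.

Bergen, Bodø, Drammen, Hamar, Kristiansand, Molde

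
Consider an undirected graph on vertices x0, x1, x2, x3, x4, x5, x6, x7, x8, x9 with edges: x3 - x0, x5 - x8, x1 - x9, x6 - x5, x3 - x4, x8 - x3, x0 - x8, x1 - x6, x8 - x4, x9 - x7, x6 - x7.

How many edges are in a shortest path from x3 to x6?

3

Distance 0: x3.
Distance 1: x0, x4, x8.
Distance 2: x5.
Distance 3: x6 — contains x6.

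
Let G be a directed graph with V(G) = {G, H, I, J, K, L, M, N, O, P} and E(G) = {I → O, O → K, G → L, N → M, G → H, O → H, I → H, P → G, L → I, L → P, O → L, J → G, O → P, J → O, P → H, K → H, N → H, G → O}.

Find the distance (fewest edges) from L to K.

Distance 0: L.
Distance 1: I, P.
Distance 2: G, H, O.
Distance 3: K — contains K.

3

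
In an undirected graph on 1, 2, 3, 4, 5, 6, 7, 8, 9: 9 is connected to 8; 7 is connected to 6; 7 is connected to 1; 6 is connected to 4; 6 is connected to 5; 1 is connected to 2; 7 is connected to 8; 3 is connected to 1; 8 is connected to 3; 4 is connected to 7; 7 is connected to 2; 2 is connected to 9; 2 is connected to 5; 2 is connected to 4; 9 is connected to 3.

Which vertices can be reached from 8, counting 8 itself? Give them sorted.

1, 2, 3, 4, 5, 6, 7, 8, 9

Start at 8.
Its neighbours: 3, 7, 9.
Then their neighbours: 1, 2, 4, 6.
Then next layer: 5.
Every vertex is now reached.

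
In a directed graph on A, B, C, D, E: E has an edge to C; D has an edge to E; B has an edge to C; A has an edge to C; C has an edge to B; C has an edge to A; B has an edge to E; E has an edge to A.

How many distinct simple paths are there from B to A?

B→C→A
B→E→A
B→E→C→A

3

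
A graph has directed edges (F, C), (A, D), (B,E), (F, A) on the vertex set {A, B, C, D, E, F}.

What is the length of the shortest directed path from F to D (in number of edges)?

Distance 0: F.
Distance 1: A, C.
Distance 2: D — contains D.

2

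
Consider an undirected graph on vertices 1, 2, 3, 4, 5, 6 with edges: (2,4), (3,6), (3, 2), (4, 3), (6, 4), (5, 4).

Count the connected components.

2

From 1: component {1}.
From 2: component {2, 3, 4, 5, 6}.
That's 2 components.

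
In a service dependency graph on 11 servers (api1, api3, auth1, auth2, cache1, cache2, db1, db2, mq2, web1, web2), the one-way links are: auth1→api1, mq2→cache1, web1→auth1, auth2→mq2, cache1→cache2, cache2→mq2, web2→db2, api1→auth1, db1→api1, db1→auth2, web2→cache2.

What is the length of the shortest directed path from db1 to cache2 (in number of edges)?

Distance 0: db1.
Distance 1: api1, auth2.
Distance 2: auth1, mq2.
Distance 3: cache1.
Distance 4: cache2 — contains cache2.

4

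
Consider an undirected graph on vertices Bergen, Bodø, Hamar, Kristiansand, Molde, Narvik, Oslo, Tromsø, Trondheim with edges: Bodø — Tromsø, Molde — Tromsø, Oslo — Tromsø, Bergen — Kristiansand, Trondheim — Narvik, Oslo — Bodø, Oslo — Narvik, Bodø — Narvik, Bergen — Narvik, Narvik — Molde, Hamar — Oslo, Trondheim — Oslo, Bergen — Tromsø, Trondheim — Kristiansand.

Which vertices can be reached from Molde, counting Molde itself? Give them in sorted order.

Start at Molde.
Its neighbours: Narvik, Tromsø.
Then their neighbours: Bergen, Bodø, Oslo, Trondheim.
Then next layer: Hamar, Kristiansand.
Every vertex is now reached.

Bergen, Bodø, Hamar, Kristiansand, Molde, Narvik, Oslo, Tromsø, Trondheim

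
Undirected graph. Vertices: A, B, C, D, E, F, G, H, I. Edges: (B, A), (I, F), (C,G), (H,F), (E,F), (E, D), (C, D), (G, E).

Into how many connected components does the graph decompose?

From A: component {A, B}.
From C: component {C, D, E, F, G, H, I}.
That's 2 components.

2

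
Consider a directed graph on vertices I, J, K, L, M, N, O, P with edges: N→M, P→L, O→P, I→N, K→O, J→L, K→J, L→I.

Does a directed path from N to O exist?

No

Explore from N.
Distance 1: reach M.
The search from N is exhausted; no directed path reaches O.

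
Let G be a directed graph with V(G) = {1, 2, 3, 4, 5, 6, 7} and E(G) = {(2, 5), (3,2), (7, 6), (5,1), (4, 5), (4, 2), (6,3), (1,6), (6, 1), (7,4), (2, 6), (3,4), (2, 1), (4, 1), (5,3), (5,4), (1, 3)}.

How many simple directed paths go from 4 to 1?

7

4→1
4→2→1
4→2→5→1
4→2→6→1
4→5→1
4→5→3→2→1
4→5→3→2→6→1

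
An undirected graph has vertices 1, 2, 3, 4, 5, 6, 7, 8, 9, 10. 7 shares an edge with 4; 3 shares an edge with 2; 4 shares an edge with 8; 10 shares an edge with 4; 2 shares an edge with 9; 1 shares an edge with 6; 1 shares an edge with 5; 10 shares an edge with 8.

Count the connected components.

From 1: component {1, 5, 6}.
From 2: component {2, 3, 9}.
From 4: component {4, 7, 8, 10}.
That's 3 components.

3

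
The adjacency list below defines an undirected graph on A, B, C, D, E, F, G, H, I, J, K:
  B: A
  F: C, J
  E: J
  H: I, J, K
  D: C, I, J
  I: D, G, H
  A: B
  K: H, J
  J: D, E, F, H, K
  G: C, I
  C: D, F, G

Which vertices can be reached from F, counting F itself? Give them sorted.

C, D, E, F, G, H, I, J, K

Start at F.
Its neighbours: C, J.
Then their neighbours: D, E, G, H, K.
Then next layer: I.
Nothing further is reachable.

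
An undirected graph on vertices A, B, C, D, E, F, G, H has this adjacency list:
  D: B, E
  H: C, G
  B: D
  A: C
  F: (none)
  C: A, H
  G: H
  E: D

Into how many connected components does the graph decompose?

From A: component {A, C, G, H}.
From B: component {B, D, E}.
From F: component {F}.
That's 3 components.

3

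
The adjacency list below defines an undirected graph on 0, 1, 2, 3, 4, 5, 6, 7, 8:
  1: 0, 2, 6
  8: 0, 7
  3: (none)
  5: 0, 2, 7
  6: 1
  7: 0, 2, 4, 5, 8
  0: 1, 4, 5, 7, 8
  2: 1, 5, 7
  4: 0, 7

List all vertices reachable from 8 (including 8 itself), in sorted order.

0, 1, 2, 4, 5, 6, 7, 8

Start at 8.
Its neighbours: 0, 7.
Then their neighbours: 1, 2, 4, 5.
Then next layer: 6.
Nothing further is reachable.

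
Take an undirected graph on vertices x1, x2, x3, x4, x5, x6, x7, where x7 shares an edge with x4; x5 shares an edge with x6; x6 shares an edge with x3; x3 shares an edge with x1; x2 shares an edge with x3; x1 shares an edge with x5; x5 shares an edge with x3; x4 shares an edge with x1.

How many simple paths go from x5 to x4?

x5–x1–x4
x5–x3–x1–x4
x5–x6–x3–x1–x4

3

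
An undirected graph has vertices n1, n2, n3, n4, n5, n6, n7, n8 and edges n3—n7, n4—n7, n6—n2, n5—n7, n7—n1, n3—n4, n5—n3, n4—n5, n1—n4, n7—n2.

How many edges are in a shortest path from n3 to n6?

Distance 0: n3.
Distance 1: n4, n5, n7.
Distance 2: n1, n2.
Distance 3: n6 — contains n6.

3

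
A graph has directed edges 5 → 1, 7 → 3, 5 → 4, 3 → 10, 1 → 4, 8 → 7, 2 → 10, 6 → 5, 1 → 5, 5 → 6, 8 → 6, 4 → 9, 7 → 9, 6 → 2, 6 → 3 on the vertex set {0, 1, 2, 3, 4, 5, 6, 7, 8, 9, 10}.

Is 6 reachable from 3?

Explore from 3.
Distance 1: reach 10.
The search from 3 is exhausted; no directed path reaches 6.

No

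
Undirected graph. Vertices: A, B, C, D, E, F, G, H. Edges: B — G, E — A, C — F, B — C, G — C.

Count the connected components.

4

From A: component {A, E}.
From B: component {B, C, F, G}.
From D: component {D}.
From H: component {H}.
That's 4 components.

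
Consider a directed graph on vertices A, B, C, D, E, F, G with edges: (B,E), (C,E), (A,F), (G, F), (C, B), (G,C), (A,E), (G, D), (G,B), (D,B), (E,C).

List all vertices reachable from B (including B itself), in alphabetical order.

B, C, E

Start at B.
Its neighbours: E.
Then their neighbours: C.
Nothing further is reachable.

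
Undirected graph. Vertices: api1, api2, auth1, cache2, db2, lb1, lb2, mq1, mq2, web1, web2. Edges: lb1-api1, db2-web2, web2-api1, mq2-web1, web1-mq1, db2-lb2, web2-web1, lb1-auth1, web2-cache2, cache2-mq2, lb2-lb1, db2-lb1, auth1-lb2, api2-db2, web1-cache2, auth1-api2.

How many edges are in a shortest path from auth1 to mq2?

Distance 0: auth1.
Distance 1: api2, lb1, lb2.
Distance 2: api1, db2.
Distance 3: web2.
Distance 4: cache2, web1.
Distance 5: mq1, mq2 — contains mq2.

5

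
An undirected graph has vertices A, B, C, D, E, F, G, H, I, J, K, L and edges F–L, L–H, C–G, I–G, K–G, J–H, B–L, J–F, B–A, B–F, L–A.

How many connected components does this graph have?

From A: component {A, B, F, H, J, L}.
From C: component {C, G, I, K}.
From D: component {D}.
From E: component {E}.
That's 4 components.

4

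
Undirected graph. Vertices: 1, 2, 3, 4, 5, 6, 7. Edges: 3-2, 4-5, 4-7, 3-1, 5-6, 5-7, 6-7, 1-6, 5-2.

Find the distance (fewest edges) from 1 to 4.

Distance 0: 1.
Distance 1: 3, 6.
Distance 2: 2, 5, 7.
Distance 3: 4 — contains 4.

3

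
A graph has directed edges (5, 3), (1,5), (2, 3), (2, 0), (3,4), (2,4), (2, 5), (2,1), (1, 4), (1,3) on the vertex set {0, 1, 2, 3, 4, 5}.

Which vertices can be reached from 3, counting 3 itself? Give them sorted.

3, 4

Start at 3.
Its neighbours: 4.
Nothing further is reachable.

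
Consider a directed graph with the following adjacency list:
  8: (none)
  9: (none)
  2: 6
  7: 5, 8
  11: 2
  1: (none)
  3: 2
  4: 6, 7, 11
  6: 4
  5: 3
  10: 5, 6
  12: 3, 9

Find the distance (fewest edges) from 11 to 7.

Distance 0: 11.
Distance 1: 2.
Distance 2: 6.
Distance 3: 4.
Distance 4: 7 — contains 7.

4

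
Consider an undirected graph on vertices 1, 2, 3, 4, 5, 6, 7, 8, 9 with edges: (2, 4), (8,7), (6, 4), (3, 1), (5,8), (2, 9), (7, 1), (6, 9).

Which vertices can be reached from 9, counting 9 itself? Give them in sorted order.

Start at 9.
Its neighbours: 2, 6.
Then their neighbours: 4.
Nothing further is reachable.

2, 4, 6, 9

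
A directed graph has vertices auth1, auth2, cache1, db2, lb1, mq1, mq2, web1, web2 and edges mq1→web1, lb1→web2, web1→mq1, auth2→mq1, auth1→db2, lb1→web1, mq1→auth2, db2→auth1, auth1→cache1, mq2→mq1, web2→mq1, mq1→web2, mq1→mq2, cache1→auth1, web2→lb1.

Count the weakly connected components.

From auth1: component {auth1, cache1, db2}.
From auth2: component {auth2, lb1, mq1, mq2, web1, web2}.
That's 2 components.

2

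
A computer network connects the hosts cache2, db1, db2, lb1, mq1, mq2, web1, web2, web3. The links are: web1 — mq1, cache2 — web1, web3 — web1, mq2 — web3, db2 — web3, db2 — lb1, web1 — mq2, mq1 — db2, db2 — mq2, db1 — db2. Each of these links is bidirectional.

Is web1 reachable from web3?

Yes

Explore from web3.
Distance 1: reach db2, mq2, web1.
Found web1.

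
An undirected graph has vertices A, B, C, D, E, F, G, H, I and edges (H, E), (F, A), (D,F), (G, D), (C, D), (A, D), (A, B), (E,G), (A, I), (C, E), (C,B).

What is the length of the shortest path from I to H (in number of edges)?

5

Distance 0: I.
Distance 1: A.
Distance 2: B, D, F.
Distance 3: C, G.
Distance 4: E.
Distance 5: H — contains H.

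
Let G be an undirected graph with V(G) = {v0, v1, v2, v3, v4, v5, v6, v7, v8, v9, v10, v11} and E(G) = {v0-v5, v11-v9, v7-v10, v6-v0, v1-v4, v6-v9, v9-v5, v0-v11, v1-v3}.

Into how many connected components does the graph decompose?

5

From v0: component {v0, v5, v6, v9, v11}.
From v1: component {v1, v3, v4}.
From v2: component {v2}.
From v7: component {v7, v10}.
From v8: component {v8}.
That's 5 components.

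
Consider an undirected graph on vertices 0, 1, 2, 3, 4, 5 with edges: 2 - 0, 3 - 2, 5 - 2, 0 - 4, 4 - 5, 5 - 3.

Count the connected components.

2

From 0: component {0, 2, 3, 4, 5}.
From 1: component {1}.
That's 2 components.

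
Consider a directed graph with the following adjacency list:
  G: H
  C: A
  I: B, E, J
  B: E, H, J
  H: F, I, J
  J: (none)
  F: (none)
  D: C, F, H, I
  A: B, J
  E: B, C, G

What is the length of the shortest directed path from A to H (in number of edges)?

2

Distance 0: A.
Distance 1: B, J.
Distance 2: E, H — contains H.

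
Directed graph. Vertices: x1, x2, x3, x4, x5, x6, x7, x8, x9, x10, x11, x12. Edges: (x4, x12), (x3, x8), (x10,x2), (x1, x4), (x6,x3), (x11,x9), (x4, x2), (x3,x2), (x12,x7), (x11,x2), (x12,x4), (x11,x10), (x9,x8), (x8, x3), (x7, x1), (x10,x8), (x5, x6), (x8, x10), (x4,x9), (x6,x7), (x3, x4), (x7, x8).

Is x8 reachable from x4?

Explore from x4.
Distance 1: reach x2, x9, x12.
Distance 2: reach x7, x8.
Found x8.

Yes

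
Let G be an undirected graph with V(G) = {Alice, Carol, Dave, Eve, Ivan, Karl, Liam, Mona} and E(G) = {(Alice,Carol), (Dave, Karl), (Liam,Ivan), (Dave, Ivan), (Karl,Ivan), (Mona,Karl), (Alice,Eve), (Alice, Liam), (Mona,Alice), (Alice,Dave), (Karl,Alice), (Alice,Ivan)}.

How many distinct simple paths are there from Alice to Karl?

8

Alice–Dave–Ivan–Karl
Alice–Dave–Karl
Alice–Ivan–Dave–Karl
Alice–Ivan–Karl
Alice–Karl
Alice–Liam–Ivan–Dave–Karl
Alice–Liam–Ivan–Karl
Alice–Mona–Karl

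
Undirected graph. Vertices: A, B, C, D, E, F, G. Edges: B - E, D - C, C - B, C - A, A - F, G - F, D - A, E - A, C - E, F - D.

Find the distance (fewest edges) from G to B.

4

Distance 0: G.
Distance 1: F.
Distance 2: A, D.
Distance 3: C, E.
Distance 4: B — contains B.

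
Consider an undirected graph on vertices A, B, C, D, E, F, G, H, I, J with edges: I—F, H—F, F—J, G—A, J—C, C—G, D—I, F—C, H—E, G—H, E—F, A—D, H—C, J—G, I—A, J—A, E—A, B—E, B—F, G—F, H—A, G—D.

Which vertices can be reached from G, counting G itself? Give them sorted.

A, B, C, D, E, F, G, H, I, J

Start at G.
Its neighbours: A, C, D, F, H, J.
Then their neighbours: B, E, I.
Every vertex is now reached.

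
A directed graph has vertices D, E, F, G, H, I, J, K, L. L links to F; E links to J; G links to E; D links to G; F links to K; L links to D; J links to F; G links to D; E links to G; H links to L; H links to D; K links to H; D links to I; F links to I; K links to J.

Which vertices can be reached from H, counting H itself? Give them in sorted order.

Start at H.
Its neighbours: D, L.
Then their neighbours: F, G, I.
Then next layer: E, K.
Then next layer: J.
Every vertex is now reached.

D, E, F, G, H, I, J, K, L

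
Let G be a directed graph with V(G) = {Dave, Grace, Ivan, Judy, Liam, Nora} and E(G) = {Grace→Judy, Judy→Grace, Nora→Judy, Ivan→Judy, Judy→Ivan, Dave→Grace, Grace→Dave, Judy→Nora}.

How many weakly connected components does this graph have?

From Dave: component {Dave, Grace, Ivan, Judy, Nora}.
From Liam: component {Liam}.
That's 2 components.

2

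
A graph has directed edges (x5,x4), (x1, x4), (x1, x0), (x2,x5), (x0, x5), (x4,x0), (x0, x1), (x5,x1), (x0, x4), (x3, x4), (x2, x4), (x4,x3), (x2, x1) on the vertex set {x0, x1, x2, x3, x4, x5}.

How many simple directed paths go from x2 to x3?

x2→x1→x0→x4→x3
x2→x1→x0→x5→x4→x3
x2→x1→x4→x3
x2→x4→x3
x2→x5→x1→x0→x4→x3
x2→x5→x1→x4→x3
x2→x5→x4→x3

7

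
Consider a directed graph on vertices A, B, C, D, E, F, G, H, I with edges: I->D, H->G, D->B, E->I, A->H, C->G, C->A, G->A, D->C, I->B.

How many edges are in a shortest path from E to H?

5

Distance 0: E.
Distance 1: I.
Distance 2: B, D.
Distance 3: C.
Distance 4: A, G.
Distance 5: H — contains H.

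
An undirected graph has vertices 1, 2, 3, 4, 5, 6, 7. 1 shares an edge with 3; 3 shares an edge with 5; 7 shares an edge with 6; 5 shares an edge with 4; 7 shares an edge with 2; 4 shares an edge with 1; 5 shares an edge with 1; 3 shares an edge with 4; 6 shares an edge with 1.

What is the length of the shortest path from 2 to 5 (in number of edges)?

Distance 0: 2.
Distance 1: 7.
Distance 2: 6.
Distance 3: 1.
Distance 4: 3, 4, 5 — contains 5.

4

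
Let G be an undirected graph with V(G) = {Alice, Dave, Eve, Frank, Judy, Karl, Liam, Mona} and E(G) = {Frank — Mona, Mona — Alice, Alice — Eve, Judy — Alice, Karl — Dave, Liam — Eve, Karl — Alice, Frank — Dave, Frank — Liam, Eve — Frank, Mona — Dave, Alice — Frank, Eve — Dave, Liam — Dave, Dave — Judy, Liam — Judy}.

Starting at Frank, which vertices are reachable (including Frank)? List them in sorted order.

Start at Frank.
Its neighbours: Alice, Dave, Eve, Liam, Mona.
Then their neighbours: Judy, Karl.
Every vertex is now reached.

Alice, Dave, Eve, Frank, Judy, Karl, Liam, Mona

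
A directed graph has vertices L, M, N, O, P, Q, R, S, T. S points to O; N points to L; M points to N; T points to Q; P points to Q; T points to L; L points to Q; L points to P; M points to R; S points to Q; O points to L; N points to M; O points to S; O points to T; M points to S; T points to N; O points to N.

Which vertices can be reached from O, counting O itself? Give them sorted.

Start at O.
Its neighbours: L, N, S, T.
Then their neighbours: M, P, Q.
Then next layer: R.
Every vertex is now reached.

L, M, N, O, P, Q, R, S, T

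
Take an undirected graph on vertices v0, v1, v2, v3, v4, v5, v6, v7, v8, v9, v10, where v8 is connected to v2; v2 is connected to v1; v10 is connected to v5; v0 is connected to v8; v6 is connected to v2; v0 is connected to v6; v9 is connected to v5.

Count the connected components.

5

From v0: component {v0, v1, v2, v6, v8}.
From v3: component {v3}.
From v4: component {v4}.
From v5: component {v5, v9, v10}.
From v7: component {v7}.
That's 5 components.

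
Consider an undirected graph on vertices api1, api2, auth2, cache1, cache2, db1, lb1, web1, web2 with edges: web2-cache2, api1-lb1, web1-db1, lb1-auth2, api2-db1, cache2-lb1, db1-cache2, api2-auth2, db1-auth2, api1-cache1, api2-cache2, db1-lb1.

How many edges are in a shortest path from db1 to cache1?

Distance 0: db1.
Distance 1: api2, auth2, cache2, lb1, web1.
Distance 2: api1, web2.
Distance 3: cache1 — contains cache1.

3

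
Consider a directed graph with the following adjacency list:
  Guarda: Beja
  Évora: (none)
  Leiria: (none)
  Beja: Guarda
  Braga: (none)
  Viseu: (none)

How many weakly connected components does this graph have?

5

From Beja: component {Beja, Guarda}.
From Braga: component {Braga}.
From Évora: component {Évora}.
From Leiria: component {Leiria}.
From Viseu: component {Viseu}.
That's 5 components.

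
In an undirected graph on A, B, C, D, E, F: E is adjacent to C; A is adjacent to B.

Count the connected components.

From A: component {A, B}.
From C: component {C, E}.
From D: component {D}.
From F: component {F}.
That's 4 components.

4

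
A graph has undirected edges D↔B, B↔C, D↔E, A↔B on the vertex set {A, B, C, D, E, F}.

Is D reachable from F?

No

F has no edges, so nothing is reachable from it.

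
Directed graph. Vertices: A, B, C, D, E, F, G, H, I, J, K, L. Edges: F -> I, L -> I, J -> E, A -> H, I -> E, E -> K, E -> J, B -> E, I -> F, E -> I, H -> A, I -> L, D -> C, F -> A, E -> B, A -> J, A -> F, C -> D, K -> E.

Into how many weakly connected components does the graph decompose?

From A: component {A, B, E, F, H, I, J, K, L}.
From C: component {C, D}.
From G: component {G}.
That's 3 components.

3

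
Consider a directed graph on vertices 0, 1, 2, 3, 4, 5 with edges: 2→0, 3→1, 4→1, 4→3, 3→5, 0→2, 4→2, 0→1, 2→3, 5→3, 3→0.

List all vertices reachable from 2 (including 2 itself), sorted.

0, 1, 2, 3, 5

Start at 2.
Its neighbours: 0, 3.
Then their neighbours: 1, 5.
Nothing further is reachable.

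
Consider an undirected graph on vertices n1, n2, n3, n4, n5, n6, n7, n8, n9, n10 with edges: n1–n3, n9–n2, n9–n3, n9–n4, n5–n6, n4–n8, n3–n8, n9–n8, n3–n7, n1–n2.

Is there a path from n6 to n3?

No

Explore from n6.
Distance 1: reach n5.
The search is exhausted without reaching n3; it lies in a different component.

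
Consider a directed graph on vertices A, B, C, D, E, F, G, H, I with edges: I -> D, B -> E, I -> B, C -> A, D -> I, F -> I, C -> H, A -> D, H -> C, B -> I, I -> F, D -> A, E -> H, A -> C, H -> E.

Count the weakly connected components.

2

From A: component {A, B, C, D, E, F, H, I}.
From G: component {G}.
That's 2 components.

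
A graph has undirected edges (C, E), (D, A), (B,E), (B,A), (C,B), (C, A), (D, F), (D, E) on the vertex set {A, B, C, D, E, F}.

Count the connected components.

1

From A: component {A, B, C, D, E, F}.
That's 1 component.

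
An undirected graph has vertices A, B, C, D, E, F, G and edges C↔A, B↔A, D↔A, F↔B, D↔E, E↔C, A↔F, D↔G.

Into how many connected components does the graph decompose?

1

From A: component {A, B, C, D, E, F, G}.
That's 1 component.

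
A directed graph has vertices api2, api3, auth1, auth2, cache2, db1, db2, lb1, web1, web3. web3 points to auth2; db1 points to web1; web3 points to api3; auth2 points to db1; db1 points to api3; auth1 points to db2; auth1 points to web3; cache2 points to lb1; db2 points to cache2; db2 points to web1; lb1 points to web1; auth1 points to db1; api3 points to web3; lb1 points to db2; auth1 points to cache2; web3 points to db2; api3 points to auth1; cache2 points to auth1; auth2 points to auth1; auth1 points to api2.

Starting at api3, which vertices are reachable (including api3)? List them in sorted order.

api2, api3, auth1, auth2, cache2, db1, db2, lb1, web1, web3

Start at api3.
Its neighbours: auth1, web3.
Then their neighbours: api2, auth2, cache2, db1, db2.
Then next layer: lb1, web1.
Every vertex is now reached.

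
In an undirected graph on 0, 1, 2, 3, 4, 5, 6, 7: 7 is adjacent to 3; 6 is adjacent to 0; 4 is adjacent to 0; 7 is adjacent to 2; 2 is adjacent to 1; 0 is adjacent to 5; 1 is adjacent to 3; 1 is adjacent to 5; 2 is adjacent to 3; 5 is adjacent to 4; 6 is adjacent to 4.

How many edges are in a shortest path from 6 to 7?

5

Distance 0: 6.
Distance 1: 0, 4.
Distance 2: 5.
Distance 3: 1.
Distance 4: 2, 3.
Distance 5: 7 — contains 7.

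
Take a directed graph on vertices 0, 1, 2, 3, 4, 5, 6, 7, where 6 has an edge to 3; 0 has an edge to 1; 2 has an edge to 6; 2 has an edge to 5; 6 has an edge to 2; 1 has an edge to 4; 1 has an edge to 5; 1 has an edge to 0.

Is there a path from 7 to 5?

7 has no outgoing edges, so nothing is reachable from it.

No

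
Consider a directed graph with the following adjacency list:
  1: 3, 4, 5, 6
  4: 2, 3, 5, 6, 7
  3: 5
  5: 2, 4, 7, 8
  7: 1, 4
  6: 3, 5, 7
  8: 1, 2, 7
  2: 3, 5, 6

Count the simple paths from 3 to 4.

3→5→2→6→7→1→4
3→5→2→6→7→4
3→5→4
3→5→7→1→4
3→5→7→4
3→5→8→1→4
3→5→8→1→6→7→4
3→5→8→2→6→7→1→4
3→5→8→2→6→7→4
3→5→8→7→1→4
3→5→8→7→4

11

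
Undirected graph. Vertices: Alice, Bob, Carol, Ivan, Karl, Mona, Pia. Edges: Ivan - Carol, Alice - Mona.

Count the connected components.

5

From Alice: component {Alice, Mona}.
From Bob: component {Bob}.
From Carol: component {Carol, Ivan}.
From Karl: component {Karl}.
From Pia: component {Pia}.
That's 5 components.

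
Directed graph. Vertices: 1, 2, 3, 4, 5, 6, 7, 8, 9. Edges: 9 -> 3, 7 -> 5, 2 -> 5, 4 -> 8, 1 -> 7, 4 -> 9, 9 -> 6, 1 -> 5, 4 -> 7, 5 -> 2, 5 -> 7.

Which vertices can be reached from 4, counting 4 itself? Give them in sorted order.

2, 3, 4, 5, 6, 7, 8, 9

Start at 4.
Its neighbours: 7, 8, 9.
Then their neighbours: 3, 5, 6.
Then next layer: 2.
Nothing further is reachable.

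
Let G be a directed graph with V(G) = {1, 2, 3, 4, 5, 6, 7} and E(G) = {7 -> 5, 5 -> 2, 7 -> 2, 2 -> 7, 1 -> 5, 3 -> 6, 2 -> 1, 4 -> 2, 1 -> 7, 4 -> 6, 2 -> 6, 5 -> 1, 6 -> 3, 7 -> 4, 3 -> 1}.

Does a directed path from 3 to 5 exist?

Explore from 3.
Distance 1: reach 1, 6.
Distance 2: reach 5, 7.
Found 5.

Yes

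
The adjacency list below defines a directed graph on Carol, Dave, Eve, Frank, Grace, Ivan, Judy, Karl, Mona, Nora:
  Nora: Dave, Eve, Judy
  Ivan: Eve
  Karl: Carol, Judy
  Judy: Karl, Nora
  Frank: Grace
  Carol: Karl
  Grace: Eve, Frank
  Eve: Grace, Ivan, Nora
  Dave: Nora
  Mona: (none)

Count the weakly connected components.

2

From Carol: component {Carol, Dave, Eve, Frank, Grace, Ivan, Judy, Karl, Nora}.
From Mona: component {Mona}.
That's 2 components.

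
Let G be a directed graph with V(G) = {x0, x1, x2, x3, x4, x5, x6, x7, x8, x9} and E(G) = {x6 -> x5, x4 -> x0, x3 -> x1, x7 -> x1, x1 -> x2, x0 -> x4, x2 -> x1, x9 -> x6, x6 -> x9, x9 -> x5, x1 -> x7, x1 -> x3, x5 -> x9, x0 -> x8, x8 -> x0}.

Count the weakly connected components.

3

From x0: component {x0, x4, x8}.
From x1: component {x1, x2, x3, x7}.
From x5: component {x5, x6, x9}.
That's 3 components.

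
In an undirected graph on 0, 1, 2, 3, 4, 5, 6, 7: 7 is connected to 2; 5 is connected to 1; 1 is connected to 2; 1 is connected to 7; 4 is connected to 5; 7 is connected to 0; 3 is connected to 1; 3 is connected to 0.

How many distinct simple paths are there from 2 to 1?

2–1
2–7–0–3–1
2–7–1

3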